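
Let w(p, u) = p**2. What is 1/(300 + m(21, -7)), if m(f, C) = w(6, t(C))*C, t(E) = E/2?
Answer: 1/48 ≈ 0.020833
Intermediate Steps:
t(E) = E/2 (t(E) = E*(1/2) = E/2)
m(f, C) = 36*C (m(f, C) = 6**2*C = 36*C)
1/(300 + m(21, -7)) = 1/(300 + 36*(-7)) = 1/(300 - 252) = 1/48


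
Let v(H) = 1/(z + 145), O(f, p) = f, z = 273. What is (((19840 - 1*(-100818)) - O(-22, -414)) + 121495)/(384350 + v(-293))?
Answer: 33743050/53552767 ≈ 0.63009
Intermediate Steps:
v(H) = 1/418 (v(H) = 1/(273 + 145) = 1/418)
(((19840 - 1*(-100818)) - O(-22, -414)) + 121495)/(384350 + v(-293)) = (((19840 - 1*(-100818)) - 1*(-22)) + 121495)/(384350 + 1/418) = (((19840 + 100818) + 22) + 121495)/(160658301/418) = ((120658 + 22) + 121495)*(418/160658301) = (120680 + 121495)*(418/160658301) = 242175*(418/160658301) = 33743050/53552767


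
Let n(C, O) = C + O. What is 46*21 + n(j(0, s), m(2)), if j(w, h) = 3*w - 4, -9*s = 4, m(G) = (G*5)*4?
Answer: 1002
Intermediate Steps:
m(G) = 20*G (m(G) = (5*G)*4 = 20*G)
s = -4/9 (s = -⅑*4 = -4/9 ≈ -0.44444)
j(w, h) = -4 + 3*w
46*21 + n(j(0, s), m(2)) = 46*21 + ((-4 + 3*0) + 20*2) = 966 + ((-4 + 0) + 40) = 966 + (-4 + 40) = 966 + 36 = 1002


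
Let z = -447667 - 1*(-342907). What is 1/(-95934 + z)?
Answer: -1/200694 ≈ -4.9827e-6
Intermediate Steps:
z = -104760 (z = -447667 + 342907 = -104760)
1/(-95934 + z) = 1/(-95934 - 104760) = 1/(-200694) = -1/200694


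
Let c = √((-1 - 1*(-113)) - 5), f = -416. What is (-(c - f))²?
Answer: (416 + √107)² ≈ 1.8177e+5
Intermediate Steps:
c = √107 (c = √((-1 + 113) - 5) = √(112 - 5) = √107 ≈ 10.344)
(-(c - f))² = (-(√107 - 1*(-416)))² = (-(√107 + 416))² = (-(416 + √107))² = (-416 - √107)²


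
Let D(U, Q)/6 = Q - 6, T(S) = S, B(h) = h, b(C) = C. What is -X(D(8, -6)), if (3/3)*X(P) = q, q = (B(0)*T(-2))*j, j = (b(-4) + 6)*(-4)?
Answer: 0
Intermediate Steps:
j = -8 (j = (-4 + 6)*(-4) = 2*(-4) = -8)
D(U, Q) = -36 + 6*Q (D(U, Q) = 6*(Q - 6) = 6*(-6 + Q) = -36 + 6*Q)
q = 0 (q = (0*(-2))*(-8) = 0*(-8) = 0)
X(P) = 0
-X(D(8, -6)) = -1*0 = 0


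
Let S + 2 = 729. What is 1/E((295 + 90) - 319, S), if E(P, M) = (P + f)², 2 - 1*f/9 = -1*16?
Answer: 1/51984 ≈ 1.9237e-5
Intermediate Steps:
S = 727 (S = -2 + 729 = 727)
f = 162 (f = 18 - (-9)*16 = 18 - 9*(-16) = 18 + 144 = 162)
E(P, M) = (162 + P)² (E(P, M) = (P + 162)² = (162 + P)²)
1/E((295 + 90) - 319, S) = 1/((162 + ((295 + 90) - 319))²) = 1/((162 + (385 - 319))²) = 1/((162 + 66)²) = 1/(228²) = 1/51984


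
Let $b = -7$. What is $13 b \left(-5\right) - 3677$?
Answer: $-3222$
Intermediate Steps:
$13 b \left(-5\right) - 3677 = 13 \left(-7\right) \left(-5\right) - 3677 = \left(-91\right) \left(-5\right) - 3677 = 455 - 3677 = -3222$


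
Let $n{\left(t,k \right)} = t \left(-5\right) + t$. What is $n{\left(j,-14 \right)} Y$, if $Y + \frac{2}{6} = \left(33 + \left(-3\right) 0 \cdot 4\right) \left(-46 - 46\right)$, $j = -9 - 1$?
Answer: $- \frac{364360}{3} \approx -1.2145 \cdot 10^{5}$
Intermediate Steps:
$j = -10$ ($j = -9 - 1 = -10$)
$n{\left(t,k \right)} = - 4 t$ ($n{\left(t,k \right)} = - 5 t + t = - 4 t$)
$Y = - \frac{9109}{3}$ ($Y = - \frac{1}{3} + \left(33 + \left(-3\right) 0 \cdot 4\right) \left(-46 - 46\right) = - \frac{1}{3} + \left(33 + 0 \cdot 4\right) \left(-92\right) = - \frac{1}{3} + \left(33 + 0\right) \left(-92\right) = - \frac{1}{3} + 33 \left(-92\right) = - \frac{1}{3} - 3036 = - \frac{9109}{3} \approx -3036.3$)
$n{\left(j,-14 \right)} Y = \left(-4\right) \left(-10\right) \left(- \frac{9109}{3}\right) = 40 \left(- \frac{9109}{3}\right) = - \frac{364360}{3}$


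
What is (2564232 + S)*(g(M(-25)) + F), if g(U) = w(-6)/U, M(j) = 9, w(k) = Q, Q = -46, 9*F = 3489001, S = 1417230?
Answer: 1543460194690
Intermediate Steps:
F = 3489001/9 (F = (1/9)*3489001 = 3489001/9 ≈ 3.8767e+5)
w(k) = -46
g(U) = -46/U
(2564232 + S)*(g(M(-25)) + F) = (2564232 + 1417230)*(-46/9 + 3489001/9) = 3981462*(-46*1/9 + 3489001/9) = 3981462*(-46/9 + 3489001/9) = 3981462*(1162985/3) = 1543460194690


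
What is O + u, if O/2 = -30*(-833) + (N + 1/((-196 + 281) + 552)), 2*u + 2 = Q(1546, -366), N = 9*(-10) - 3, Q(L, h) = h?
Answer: 31601572/637 ≈ 49610.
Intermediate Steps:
N = -93 (N = -90 - 3 = -93)
u = -184 (u = -1 + (½)*(-366) = -1 - 183 = -184)
O = 31718780/637 (O = 2*(-30*(-833) + (-93 + 1/((-196 + 281) + 552))) = 2*(24990 + (-93 + 1/(85 + 552))) = 2*(24990 + (-93 + 1/637)) = 2*(24990 - 59240/637) = 2*(15859390/637) = 31718780/637 ≈ 49794.)
O + u = 31718780/637 - 184 = 31601572/637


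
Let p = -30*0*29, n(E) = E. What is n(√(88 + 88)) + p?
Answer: 4*√11 ≈ 13.266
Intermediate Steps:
p = 0 (p = 0*29 = 0)
n(√(88 + 88)) + p = √(88 + 88) + 0 = √176 + 0 = 4*√11 + 0 = 4*√11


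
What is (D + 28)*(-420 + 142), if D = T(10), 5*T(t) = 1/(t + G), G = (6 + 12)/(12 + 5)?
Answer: -3660843/470 ≈ -7789.0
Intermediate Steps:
G = 18/17 ≈ 1.0588
T(t) = 1/(5*(18/17 + t)) (T(t) = 1/(5*(t + 18/17)) = 1/(5*(18/17 + t)))
D = 17/940 (D = 17/(5*(18 + 17*10)) = 17/(5*(18 + 170)) = (17/5)/188 = (17/5)*(1/188) = 17/940 ≈ 0.018085)
(D + 28)*(-420 + 142) = (17/940 + 28)*(-420 + 142) = (26337/940)*(-278) = -3660843/470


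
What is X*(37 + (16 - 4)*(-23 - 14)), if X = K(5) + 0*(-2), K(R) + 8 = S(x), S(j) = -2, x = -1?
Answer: 4070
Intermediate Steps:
K(R) = -10 (K(R) = -8 - 2 = -10)
X = -10 (X = -10 + 0*(-2) = -10 + 0 = -10)
X*(37 + (16 - 4)*(-23 - 14)) = -10*(37 + (16 - 4)*(-23 - 14)) = -10*(37 + 12*(-37)) = -10*(37 - 444) = -10*(-407) = 4070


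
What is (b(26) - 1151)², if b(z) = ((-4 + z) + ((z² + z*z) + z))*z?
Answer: 1242492001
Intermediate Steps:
b(z) = z*(-4 + 2*z + 2*z²) (b(z) = ((-4 + z) + ((z² + z²) + z))*z = ((-4 + z) + (2*z² + z))*z = ((-4 + z) + (z + 2*z²))*z = (-4 + 2*z + 2*z²)*z = z*(-4 + 2*z + 2*z²))
(b(26) - 1151)² = (2*26*(-2 + 26 + 26²) - 1151)² = (2*26*(-2 + 26 + 676) - 1151)² = (2*26*700 - 1151)² = (36400 - 1151)² = 35249² = 1242492001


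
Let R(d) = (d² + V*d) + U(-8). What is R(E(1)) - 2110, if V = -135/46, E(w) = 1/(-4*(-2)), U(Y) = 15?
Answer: -3084357/1472 ≈ -2095.4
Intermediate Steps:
E(w) = ⅛ (E(w) = 1/8 = ⅛)
V = -135/46 (V = -135*1/46 = -135/46 ≈ -2.9348)
R(d) = 15 + d² - 135*d/46 (R(d) = (d² - 135*d/46) + 15 = 15 + d² - 135*d/46)
R(E(1)) - 2110 = (15 + (⅛)² - 135/46*⅛) - 2110 = (15 + 1/64 - 135/368) - 2110 = 21563/1472 - 2110 = -3084357/1472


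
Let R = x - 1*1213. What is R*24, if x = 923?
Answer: -6960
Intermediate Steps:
R = -290 (R = 923 - 1*1213 = 923 - 1213 = -290)
R*24 = -290*24 = -6960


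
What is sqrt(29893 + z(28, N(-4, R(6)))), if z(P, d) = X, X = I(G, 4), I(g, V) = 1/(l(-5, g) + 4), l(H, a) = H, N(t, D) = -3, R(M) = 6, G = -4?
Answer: 2*sqrt(7473) ≈ 172.89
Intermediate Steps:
I(g, V) = -1 (I(g, V) = 1/(-5 + 4) = 1/(-1) = -1)
X = -1
z(P, d) = -1
sqrt(29893 + z(28, N(-4, R(6)))) = sqrt(29893 - 1) = sqrt(29892) = 2*sqrt(7473)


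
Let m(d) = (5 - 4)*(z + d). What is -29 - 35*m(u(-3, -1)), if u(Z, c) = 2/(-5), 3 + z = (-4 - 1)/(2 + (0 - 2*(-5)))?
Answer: 1255/12 ≈ 104.58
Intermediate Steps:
z = -41/12 (z = -3 + (-4 - 1)/(2 + (0 - 2*(-5))) = -3 - 5/(2 + (0 + 10)) = -3 - 5/(2 + 10) = -3 - 5/12 = -41/12 ≈ -3.4167)
u(Z, c) = -⅖ (u(Z, c) = 2*(-⅕) = -⅖)
m(d) = -41/12 + d (m(d) = (5 - 4)*(-41/12 + d) = 1*(-41/12 + d) = -41/12 + d)
-29 - 35*m(u(-3, -1)) = -29 - 35*(-41/12 - ⅖) = -29 - 35*(-229/60) = -29 + 1603/12 = 1255/12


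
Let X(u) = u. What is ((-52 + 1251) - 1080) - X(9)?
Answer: 110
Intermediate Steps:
((-52 + 1251) - 1080) - X(9) = ((-52 + 1251) - 1080) - 1*9 = (1199 - 1080) - 9 = 119 - 9 = 110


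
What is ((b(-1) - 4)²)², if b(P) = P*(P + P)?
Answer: 16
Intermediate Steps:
b(P) = 2*P² (b(P) = P*(2*P) = 2*P²)
((b(-1) - 4)²)² = ((2*(-1)² - 4)²)² = ((2*1 - 4)²)² = ((2 - 4)²)² = ((-2)²)² = 4² = 16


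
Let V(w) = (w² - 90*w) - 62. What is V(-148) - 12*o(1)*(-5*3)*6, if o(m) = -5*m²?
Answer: 29762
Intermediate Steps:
V(w) = -62 + w² - 90*w
V(-148) - 12*o(1)*(-5*3)*6 = (-62 + (-148)² - 90*(-148)) - 12*(-5*1²)*(-5*3)*6 = (-62 + 21904 + 13320) - 12*-5*1*(-15)*6 = 35162 - 12*(-5*(-15))*6 = 35162 - 900*6 = 35162 - 12*450 = 35162 - 5400 = 29762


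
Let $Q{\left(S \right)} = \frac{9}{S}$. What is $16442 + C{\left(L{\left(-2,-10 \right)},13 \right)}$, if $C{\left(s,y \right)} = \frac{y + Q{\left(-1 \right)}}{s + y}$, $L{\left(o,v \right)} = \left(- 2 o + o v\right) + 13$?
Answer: $\frac{411052}{25} \approx 16442.0$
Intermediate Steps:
$L{\left(o,v \right)} = 13 - 2 o + o v$
$C{\left(s,y \right)} = \frac{-9 + y}{s + y}$ ($C{\left(s,y \right)} = \frac{y + \frac{9}{-1}}{s + y} = \frac{y + 9 \left(-1\right)}{s + y} = \frac{y - 9}{s + y} = \frac{-9 + y}{s + y}$)
$16442 + C{\left(L{\left(-2,-10 \right)},13 \right)} = 16442 + \frac{-9 + 13}{\left(13 - -4 - -20\right) + 13} = 16442 + \frac{1}{\left(13 + 4 + 20\right) + 13} \cdot 4 = 16442 + \frac{1}{37 + 13} \cdot 4 = 16442 + \frac{1}{50} \cdot 4 = 16442 + \frac{2}{25} = \frac{411052}{25}$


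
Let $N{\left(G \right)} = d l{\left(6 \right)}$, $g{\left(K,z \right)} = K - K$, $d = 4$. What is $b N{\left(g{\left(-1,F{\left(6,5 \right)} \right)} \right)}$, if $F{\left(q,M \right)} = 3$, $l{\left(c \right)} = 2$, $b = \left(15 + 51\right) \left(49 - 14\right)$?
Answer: $18480$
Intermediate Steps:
$b = 2310$ ($b = 66 \cdot 35 = 2310$)
$g{\left(K,z \right)} = 0$
$N{\left(G \right)} = 8$ ($N{\left(G \right)} = 4 \cdot 2 = 8$)
$b N{\left(g{\left(-1,F{\left(6,5 \right)} \right)} \right)} = 2310 \cdot 8 = 18480$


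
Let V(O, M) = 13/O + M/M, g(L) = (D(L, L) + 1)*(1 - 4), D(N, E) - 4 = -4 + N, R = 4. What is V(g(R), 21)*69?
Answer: 46/5 ≈ 9.2000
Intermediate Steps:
D(N, E) = N (D(N, E) = 4 + (-4 + N) = N)
g(L) = -3 - 3*L (g(L) = (L + 1)*(1 - 4) = (1 + L)*(-3) = -3 - 3*L)
V(O, M) = 1 + 13/O (V(O, M) = 13/O + 1 = 1 + 13/O)
V(g(R), 21)*69 = ((13 + (-3 - 3*4))/(-3 - 3*4))*69 = ((13 + (-3 - 12))/(-3 - 12))*69 = ((13 - 15)/(-15))*69 = -1/15*(-2)*69 = (2/15)*69 = 46/5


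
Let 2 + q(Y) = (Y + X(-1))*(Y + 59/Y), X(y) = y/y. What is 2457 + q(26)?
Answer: 83675/26 ≈ 3218.3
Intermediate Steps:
X(y) = 1
q(Y) = -2 + (1 + Y)*(Y + 59/Y) (q(Y) = -2 + (Y + 1)*(Y + 59/Y) = -2 + (1 + Y)*(Y + 59/Y))
2457 + q(26) = 2457 + (57 + 26 + 26**2 + 59/26) = 2457 + (57 + 26 + 676 + 59*(1/26)) = 2457 + (57 + 26 + 676 + 59/26) = 2457 + 19793/26 = 83675/26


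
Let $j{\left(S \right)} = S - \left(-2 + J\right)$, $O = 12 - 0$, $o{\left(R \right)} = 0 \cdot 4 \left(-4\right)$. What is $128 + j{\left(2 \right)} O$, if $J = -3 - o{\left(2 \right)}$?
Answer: $212$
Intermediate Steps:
$o{\left(R \right)} = 0$ ($o{\left(R \right)} = 0 \left(-4\right) = 0$)
$J = -3$ ($J = -3 - 0 = -3 + 0 = -3$)
$O = 12$ ($O = 12 + 0 = 12$)
$j{\left(S \right)} = 5 + S$ ($j{\left(S \right)} = S + \left(2 - -3\right) = S + \left(2 + 3\right) = S + 5 = 5 + S$)
$128 + j{\left(2 \right)} O = 128 + \left(5 + 2\right) 12 = 128 + 7 \cdot 12 = 128 + 84 = 212$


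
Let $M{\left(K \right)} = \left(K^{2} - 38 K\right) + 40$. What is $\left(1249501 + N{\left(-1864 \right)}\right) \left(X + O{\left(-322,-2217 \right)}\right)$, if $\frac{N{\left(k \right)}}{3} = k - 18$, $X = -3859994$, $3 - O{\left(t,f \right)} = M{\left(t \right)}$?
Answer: $-4945506531105$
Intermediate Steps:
$M{\left(K \right)} = 40 + K^{2} - 38 K$
$O{\left(t,f \right)} = -37 - t^{2} + 38 t$ ($O{\left(t,f \right)} = 3 - \left(40 + t^{2} - 38 t\right) = -37 - t^{2} + 38 t$)
$N{\left(k \right)} = -54 + 3 k$ ($N{\left(k \right)} = 3 \left(k - 18\right) = 3 \left(-18 + k\right) = -54 + 3 k$)
$\left(1249501 + N{\left(-1864 \right)}\right) \left(X + O{\left(-322,-2217 \right)}\right) = \left(1249501 + \left(-54 + 3 \left(-1864\right)\right)\right) \left(-3859994 - 115957\right) = \left(1249501 - 5646\right) \left(-3859994 - 115957\right) = 1243855 \left(-3859994 - 115957\right) = 1243855 \left(-3975951\right) = -4945506531105$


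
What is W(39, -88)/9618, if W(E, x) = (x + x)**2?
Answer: 15488/4809 ≈ 3.2206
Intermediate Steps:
W(E, x) = 4*x**2 (W(E, x) = (2*x)**2 = 4*x**2)
W(39, -88)/9618 = (4*(-88)**2)/9618 = (4*7744)*(1/9618) = 30976*(1/9618) = 15488/4809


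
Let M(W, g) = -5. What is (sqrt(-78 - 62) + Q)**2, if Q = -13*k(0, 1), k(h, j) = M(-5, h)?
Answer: 4085 + 260*I*sqrt(35) ≈ 4085.0 + 1538.2*I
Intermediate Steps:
k(h, j) = -5
Q = 65 (Q = -13*(-5) = 65)
(sqrt(-78 - 62) + Q)**2 = (sqrt(-78 - 62) + 65)**2 = (sqrt(-140) + 65)**2 = (2*I*sqrt(35) + 65)**2 = (65 + 2*I*sqrt(35))**2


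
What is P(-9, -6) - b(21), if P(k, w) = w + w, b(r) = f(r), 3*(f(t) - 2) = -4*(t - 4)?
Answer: 26/3 ≈ 8.6667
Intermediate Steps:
f(t) = 22/3 - 4*t/3 (f(t) = 2 + (-4*(t - 4))/3 = 2 + (-4*(-4 + t))/3 = 2 + (16 - 4*t)/3 = 2 + (16/3 - 4*t/3) = 22/3 - 4*t/3)
b(r) = 22/3 - 4*r/3
P(k, w) = 2*w
P(-9, -6) - b(21) = 2*(-6) - (22/3 - 4/3*21) = -12 - (22/3 - 28) = -12 - 1*(-62/3) = -12 + 62/3 = 26/3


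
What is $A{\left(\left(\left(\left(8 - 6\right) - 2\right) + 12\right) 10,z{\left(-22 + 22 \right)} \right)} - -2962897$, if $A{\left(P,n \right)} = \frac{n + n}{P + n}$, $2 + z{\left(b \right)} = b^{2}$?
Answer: $\frac{174810921}{59} \approx 2.9629 \cdot 10^{6}$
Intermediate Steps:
$z{\left(b \right)} = -2 + b^{2}$
$A{\left(P,n \right)} = \frac{2 n}{P + n}$
$A{\left(\left(\left(\left(8 - 6\right) - 2\right) + 12\right) 10,z{\left(-22 + 22 \right)} \right)} - -2962897 = \frac{2 \left(-2 + \left(-22 + 22\right)^{2}\right)}{\left(\left(\left(8 - 6\right) - 2\right) + 12\right) 10 - \left(2 - \left(-22 + 22\right)^{2}\right)} - -2962897 = \frac{2 \left(-2 + 0^{2}\right)}{\left(\left(2 - 2\right) + 12\right) 10 - \left(2 - 0^{2}\right)} + 2962897 = \frac{2 \left(-2 + 0\right)}{\left(0 + 12\right) 10 + \left(-2 + 0\right)} + 2962897 = 2 \left(-2\right) \frac{1}{12 \cdot 10 - 2} + 2962897 = 2 \left(-2\right) \frac{1}{120 - 2} + 2962897 = 2 \left(-2\right) \frac{1}{118} + 2962897 = - \frac{2}{59} + 2962897 = \frac{174810921}{59}$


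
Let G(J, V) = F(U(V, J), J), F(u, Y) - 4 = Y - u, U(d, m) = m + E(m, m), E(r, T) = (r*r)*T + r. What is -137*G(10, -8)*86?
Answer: 11852692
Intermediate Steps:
E(r, T) = r + T*r² (E(r, T) = r²*T + r = T*r² + r = r + T*r²)
U(d, m) = m + m*(1 + m²) (U(d, m) = m + m*(1 + m*m) = m + m*(1 + m²))
F(u, Y) = 4 + Y - u (F(u, Y) = 4 + (Y - u) = 4 + Y - u)
G(J, V) = 4 + J - J*(2 + J²)
-137*G(10, -8)*86 = -137*(4 - 1*10 - 1*10³)*86 = -137*(4 - 10 - 1*1000)*86 = -137*(4 - 10 - 1000)*86 = -137*(-1006)*86 = 137822*86 = 11852692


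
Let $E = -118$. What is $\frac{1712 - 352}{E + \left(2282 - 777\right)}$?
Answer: $\frac{1360}{1387} \approx 0.98053$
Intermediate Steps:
$\frac{1712 - 352}{E + \left(2282 - 777\right)} = \frac{1712 - 352}{-118 + \left(2282 - 777\right)} = \frac{1360}{-118 + 1505} = \frac{1360}{1387}$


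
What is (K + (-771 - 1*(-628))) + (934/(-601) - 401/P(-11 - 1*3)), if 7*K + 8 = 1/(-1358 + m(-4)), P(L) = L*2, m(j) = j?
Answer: -1505547149/11459868 ≈ -131.38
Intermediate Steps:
P(L) = 2*L
K = -10897/9534 (K = -8/7 + 1/(7*(-1358 - 4)) = -8/7 + (⅐)/(-1362) = -8/7 + (⅐)*(-1/1362) = -8/7 - 1/9534 = -10897/9534 ≈ -1.1430)
(K + (-771 - 1*(-628))) + (934/(-601) - 401/P(-11 - 1*3)) = (-10897/9534 + (-771 - 1*(-628))) + (934/(-601) - 401*1/(2*(-11 - 1*3))) = (-10897/9534 + (-771 + 628)) + (934*(-1/601) - 401*1/(2*(-11 - 3))) = (-10897/9534 - 143) + (-934/601 - 401/(2*(-14))) = -1374259/9534 + (-934/601 - 401/(-28)) = -1374259/9534 + (-934/601 - 401*(-1/28)) = -1374259/9534 + (-934/601 + 401/28) = -1374259/9534 + 214849/16828 = -1505547149/11459868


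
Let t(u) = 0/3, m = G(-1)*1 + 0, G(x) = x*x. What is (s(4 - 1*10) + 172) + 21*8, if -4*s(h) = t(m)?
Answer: 340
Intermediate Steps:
G(x) = x²
m = 1 (m = (-1)²*1 + 0 = 1*1 + 0 = 1 + 0 = 1)
t(u) = 0 (t(u) = 0*(⅓) = 0)
s(h) = 0 (s(h) = -¼*0 = 0)
(s(4 - 1*10) + 172) + 21*8 = (0 + 172) + 21*8 = 172 + 168 = 340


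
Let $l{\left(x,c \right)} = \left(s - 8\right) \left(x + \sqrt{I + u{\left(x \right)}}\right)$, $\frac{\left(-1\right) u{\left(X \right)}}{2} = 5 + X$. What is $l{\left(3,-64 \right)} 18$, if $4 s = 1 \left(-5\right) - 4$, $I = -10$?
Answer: $- \frac{1107}{2} - \frac{369 i \sqrt{26}}{2} \approx -553.5 - 940.77 i$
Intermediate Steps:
$u{\left(X \right)} = -10 - 2 X$ ($u{\left(X \right)} = - 2 \left(5 + X\right) = -10 - 2 X$)
$s = - \frac{9}{4}$ ($s = \frac{1 \left(-5\right) - 4}{4} = \frac{-5 - 4}{4} = \frac{1}{4} \left(-9\right) = - \frac{9}{4} \approx -2.25$)
$l{\left(x,c \right)} = - \frac{41 x}{4} - \frac{41 \sqrt{-20 - 2 x}}{4}$ ($l{\left(x,c \right)} = \left(- \frac{9}{4} - 8\right) \left(x + \sqrt{-10 - \left(10 + 2 x\right)}\right) = - \frac{41 \left(x + \sqrt{-20 - 2 x}\right)}{4} = - \frac{41 x}{4} - \frac{41 \sqrt{-20 - 2 x}}{4}$)
$l{\left(3,-64 \right)} 18 = \left(\left(- \frac{41}{4}\right) 3 - \frac{41 \sqrt{-20 - 6}}{4}\right) 18 = \left(- \frac{123}{4} - \frac{41 \sqrt{-20 - 6}}{4}\right) 18 = \left(- \frac{123}{4} - \frac{41 \sqrt{-26}}{4}\right) 18 = \left(- \frac{123}{4} - \frac{41 i \sqrt{26}}{4}\right) 18 = - \frac{1107}{2} - \frac{369 i \sqrt{26}}{2}$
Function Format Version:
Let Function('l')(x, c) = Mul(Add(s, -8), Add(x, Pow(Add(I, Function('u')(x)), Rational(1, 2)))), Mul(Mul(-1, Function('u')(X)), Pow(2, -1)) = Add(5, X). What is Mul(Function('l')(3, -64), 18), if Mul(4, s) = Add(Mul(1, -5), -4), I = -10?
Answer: Add(Rational(-1107, 2), Mul(Rational(-369, 2), I, Pow(26, Rational(1, 2)))) ≈ Add(-553.50, Mul(-940.77, I))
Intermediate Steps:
Function('u')(X) = Add(-10, Mul(-2, X)) (Function('u')(X) = Mul(-2, Add(5, X)) = Add(-10, Mul(-2, X)))
s = Rational(-9, 4) (s = Mul(Rational(1, 4), Add(Mul(1, -5), -4)) = Mul(Rational(1, 4), Add(-5, -4)) = Mul(Rational(1, 4), -9) = Rational(-9, 4) ≈ -2.2500)
Function('l')(x, c) = Add(Mul(Rational(-41, 4), x), Mul(Rational(-41, 4), Pow(Add(-20, Mul(-2, x)), Rational(1, 2)))) (Function('l')(x, c) = Mul(Add(Rational(-9, 4), -8), Add(x, Pow(Add(-10, Add(-10, Mul(-2, x))), Rational(1, 2)))) = Mul(Rational(-41, 4), Add(x, Pow(Add(-20, Mul(-2, x)), Rational(1, 2)))) = Add(Mul(Rational(-41, 4), x), Mul(Rational(-41, 4), Pow(Add(-20, Mul(-2, x)), Rational(1, 2)))))
Mul(Function('l')(3, -64), 18) = Mul(Add(Mul(Rational(-41, 4), 3), Mul(Rational(-41, 4), Pow(Add(-20, Mul(-2, 3)), Rational(1, 2)))), 18) = Mul(Add(Rational(-123, 4), Mul(Rational(-41, 4), Pow(Add(-20, -6), Rational(1, 2)))), 18) = Mul(Add(Rational(-123, 4), Mul(Rational(-41, 4), Pow(-26, Rational(1, 2)))), 18) = Mul(Add(Rational(-123, 4), Mul(Rational(-41, 4), Mul(I, Pow(26, Rational(1, 2))))), 18) = Mul(Add(Rational(-123, 4), Mul(Rational(-41, 4), I, Pow(26, Rational(1, 2)))), 18) = Add(Rational(-1107, 2), Mul(Rational(-369, 2), I, Pow(26, Rational(1, 2))))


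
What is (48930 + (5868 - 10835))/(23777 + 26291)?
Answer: 43963/50068 ≈ 0.87807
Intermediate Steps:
(48930 + (5868 - 10835))/(23777 + 26291) = (48930 - 4967)/50068 = 43963*(1/50068) = 43963/50068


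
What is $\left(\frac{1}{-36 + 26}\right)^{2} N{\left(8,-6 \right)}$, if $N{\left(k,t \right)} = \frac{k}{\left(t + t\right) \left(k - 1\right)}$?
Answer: $- \frac{1}{1050} \approx -0.00095238$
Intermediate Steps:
$N{\left(k,t \right)} = \frac{k}{2 t \left(-1 + k\right)}$
$\left(\frac{1}{-36 + 26}\right)^{2} N{\left(8,-6 \right)} = \left(\frac{1}{-36 + 26}\right)^{2} \cdot \frac{1}{2} \cdot 8 \frac{1}{-6} \frac{1}{-1 + 8} = \left(\frac{1}{-10}\right)^{2} \cdot \frac{1}{2} \cdot 8 \left(- \frac{1}{6}\right) \frac{1}{7} = \left(- \frac{1}{10}\right)^{2} \cdot \frac{1}{2} \cdot 8 \left(- \frac{1}{6}\right) \frac{1}{7} = \frac{1}{100} \left(- \frac{2}{21}\right) = - \frac{1}{1050}$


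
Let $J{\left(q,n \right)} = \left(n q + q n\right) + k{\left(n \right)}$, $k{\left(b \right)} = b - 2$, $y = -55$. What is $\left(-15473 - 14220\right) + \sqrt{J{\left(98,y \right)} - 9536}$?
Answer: $-29693 + i \sqrt{20373} \approx -29693.0 + 142.73 i$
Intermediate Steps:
$k{\left(b \right)} = -2 + b$ ($k{\left(b \right)} = b - 2 = -2 + b$)
$J{\left(q,n \right)} = -2 + n + 2 n q$ ($J{\left(q,n \right)} = \left(n q + q n\right) + \left(-2 + n\right) = \left(n q + n q\right) + \left(-2 + n\right) = 2 n q + \left(-2 + n\right) = -2 + n + 2 n q$)
$\left(-15473 - 14220\right) + \sqrt{J{\left(98,y \right)} - 9536} = \left(-15473 - 14220\right) + \sqrt{\left(-2 - 55 + 2 \left(-55\right) 98\right) - 9536} = -29693 + \sqrt{\left(-2 - 55 - 10780\right) - 9536} = -29693 + \sqrt{-10837 - 9536} = -29693 + \sqrt{-20373} = -29693 + i \sqrt{20373}$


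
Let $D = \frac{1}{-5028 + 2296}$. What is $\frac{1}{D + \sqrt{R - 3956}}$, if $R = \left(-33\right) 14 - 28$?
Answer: $- \frac{2732}{33184161505} - \frac{22391472 i \sqrt{494}}{33184161505} \approx -8.2328 \cdot 10^{-8} - 0.014997 i$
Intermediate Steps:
$R = -490$ ($R = -462 - 28 = -490$)
$D = - \frac{1}{2732}$ ($D = \frac{1}{-2732} = - \frac{1}{2732} \approx -0.00036603$)
$\frac{1}{D + \sqrt{R - 3956}} = \frac{1}{- \frac{1}{2732} + \sqrt{-490 - 3956}} = \frac{1}{- \frac{1}{2732} + \sqrt{-4446}} = \frac{1}{- \frac{1}{2732} + 3 i \sqrt{494}}$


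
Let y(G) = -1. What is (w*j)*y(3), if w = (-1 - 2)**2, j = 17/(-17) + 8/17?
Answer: 81/17 ≈ 4.7647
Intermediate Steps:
j = -9/17 (j = 17*(-1/17) + 8*(1/17) = -1 + 8/17 = -9/17 ≈ -0.52941)
w = 9 (w = (-3)**2 = 9)
(w*j)*y(3) = (9*(-9/17))*(-1) = -81/17*(-1) = 81/17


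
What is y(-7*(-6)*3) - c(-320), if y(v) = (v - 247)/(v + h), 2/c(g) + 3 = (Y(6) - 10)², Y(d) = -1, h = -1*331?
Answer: 6934/12095 ≈ 0.57329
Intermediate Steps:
h = -331
c(g) = 1/59 (c(g) = 2/(-3 + (-1 - 10)²) = 2/(-3 + (-11)²) = 2/(-3 + 121) = 2/118 = 2*(1/118) = 1/59)
y(v) = (-247 + v)/(-331 + v) (y(v) = (v - 247)/(v - 331) = (-247 + v)/(-331 + v))
y(-7*(-6)*3) - c(-320) = (-247 - 7*(-6)*3)/(-331 - 7*(-6)*3) - 1*1/59 = (-247 + 42*3)/(-331 + 42*3) - 1/59 = (-247 + 126)/(-331 + 126) - 1/59 = -121/(-205) - 1/59 = -1/205*(-121) - 1/59 = 121/205 - 1/59 = 6934/12095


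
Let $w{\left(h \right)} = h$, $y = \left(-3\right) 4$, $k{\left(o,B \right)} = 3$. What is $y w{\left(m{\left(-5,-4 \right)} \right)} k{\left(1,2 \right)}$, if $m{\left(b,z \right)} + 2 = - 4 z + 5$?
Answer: $-684$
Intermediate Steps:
$m{\left(b,z \right)} = 3 - 4 z$ ($m{\left(b,z \right)} = -2 - \left(-5 + 4 z\right) = 3 - 4 z$)
$y = -12$
$y w{\left(m{\left(-5,-4 \right)} \right)} k{\left(1,2 \right)} = - 12 \left(3 - -16\right) 3 = - 12 \left(3 + 16\right) 3 = \left(-12\right) 19 \cdot 3 = \left(-228\right) 3 = -684$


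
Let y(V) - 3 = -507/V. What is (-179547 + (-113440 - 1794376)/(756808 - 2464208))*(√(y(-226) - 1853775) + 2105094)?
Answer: -80666317936309812/213425 - 19159789999*I*√94683144090/24117025 ≈ -3.7796e+11 - 2.4446e+8*I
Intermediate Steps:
y(V) = 3 - 507/V
(-179547 + (-113440 - 1794376)/(756808 - 2464208))*(√(y(-226) - 1853775) + 2105094) = (-179547 + (-113440 - 1794376)/(756808 - 2464208))*(√((3 - 507/(-226)) - 1853775) + 2105094) = (-179547 - 1907816/(-1707400))*(√((3 - 507*(-1/226)) - 1853775) + 2105094) = (-179547 - 1907816*(-1/1707400))*(√((3 + 507/226) - 1853775) + 2105094) = (-179547 + 238477/213425)*(√(1185/226 - 1853775) + 2105094) = -38319579998*(√(-418951965/226) + 2105094)/213425 = -38319579998*(I*√94683144090/226 + 2105094)/213425 = -38319579998*(2105094 + I*√94683144090/226)/213425 = -80666317936309812/213425 - 19159789999*I*√94683144090/24117025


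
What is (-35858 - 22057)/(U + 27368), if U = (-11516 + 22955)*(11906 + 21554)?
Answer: -57915/382776308 ≈ -0.00015130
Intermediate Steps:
U = 382748940 (U = 11439*33460 = 382748940)
(-35858 - 22057)/(U + 27368) = (-35858 - 22057)/(382748940 + 27368) = -57915/382776308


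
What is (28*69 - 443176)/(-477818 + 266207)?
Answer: 441244/211611 ≈ 2.0852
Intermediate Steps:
(28*69 - 443176)/(-477818 + 266207) = (1932 - 443176)/(-211611) = -441244*(-1/211611) = 441244/211611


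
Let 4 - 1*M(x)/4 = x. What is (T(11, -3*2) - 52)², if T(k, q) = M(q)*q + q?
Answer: 88804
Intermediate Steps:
M(x) = 16 - 4*x
T(k, q) = q + q*(16 - 4*q) (T(k, q) = (16 - 4*q)*q + q = q*(16 - 4*q) + q = q + q*(16 - 4*q))
(T(11, -3*2) - 52)² = ((-3*2)*(17 - (-12)*2) - 52)² = (-6*(17 - 4*(-6)) - 52)² = (-6*(17 + 24) - 52)² = (-6*41 - 52)² = (-246 - 52)² = (-298)² = 88804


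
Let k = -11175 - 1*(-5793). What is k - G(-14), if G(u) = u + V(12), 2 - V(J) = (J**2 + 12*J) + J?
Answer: -5070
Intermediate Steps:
V(J) = 2 - J**2 - 13*J (V(J) = 2 - ((J**2 + 12*J) + J) = 2 - (J**2 + 13*J) = 2 + (-J**2 - 13*J) = 2 - J**2 - 13*J)
G(u) = -298 + u (G(u) = u + (2 - 1*12**2 - 13*12) = u + (2 - 1*144 - 156) = u + (2 - 144 - 156) = u - 298 = -298 + u)
k = -5382 (k = -11175 + 5793 = -5382)
k - G(-14) = -5382 - (-298 - 14) = -5382 - 1*(-312) = -5382 + 312 = -5070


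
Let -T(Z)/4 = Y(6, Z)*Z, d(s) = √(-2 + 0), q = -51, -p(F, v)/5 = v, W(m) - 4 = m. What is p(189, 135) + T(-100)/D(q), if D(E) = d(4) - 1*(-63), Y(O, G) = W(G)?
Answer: 75*(-9*√2 + 1079*I)/(√2 - 63*I) ≈ -1284.2 + 13.676*I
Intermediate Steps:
W(m) = 4 + m
p(F, v) = -5*v
Y(O, G) = 4 + G
d(s) = I*√2 (d(s) = √(-2) = I*√2)
T(Z) = -4*Z*(4 + Z) (T(Z) = -4*(4 + Z)*Z = -4*Z*(4 + Z))
D(E) = 63 + I*√2 (D(E) = I*√2 - 1*(-63) = I*√2 + 63 = 63 + I*√2)
p(189, 135) + T(-100)/D(q) = -5*135 + (-4*(-100)*(4 - 100))/(63 + I*√2) = -675 + (-4*(-100)*(-96))/(63 + I*√2) = -675 - 38400/(63 + I*√2)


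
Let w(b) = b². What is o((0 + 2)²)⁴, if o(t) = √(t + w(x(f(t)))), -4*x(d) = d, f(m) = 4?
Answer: 25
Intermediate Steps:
x(d) = -d/4
o(t) = √(1 + t) (o(t) = √(t + (-¼*4)²) = √(t + (-1)²) = √(t + 1) = √(1 + t))
o((0 + 2)²)⁴ = (√(1 + (0 + 2)²))⁴ = (√(1 + 2²))⁴ = (√(1 + 4))⁴ = (√5)⁴ = 25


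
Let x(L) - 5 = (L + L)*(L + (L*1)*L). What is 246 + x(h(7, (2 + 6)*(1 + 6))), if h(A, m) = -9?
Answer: -1045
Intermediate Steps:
x(L) = 5 + 2*L*(L + L²) (x(L) = 5 + (L + L)*(L + (L*1)*L) = 5 + (2*L)*(L + L*L) = 5 + (2*L)*(L + L²) = 5 + 2*L*(L + L²))
246 + x(h(7, (2 + 6)*(1 + 6))) = 246 + (5 + 2*(-9)² + 2*(-9)³) = 246 + (5 + 2*81 + 2*(-729)) = 246 + (5 + 162 - 1458) = 246 - 1291 = -1045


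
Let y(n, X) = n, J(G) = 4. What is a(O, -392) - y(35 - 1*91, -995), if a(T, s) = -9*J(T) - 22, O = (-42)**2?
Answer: -2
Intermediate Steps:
O = 1764
a(T, s) = -58 (a(T, s) = -9*4 - 22 = -36 - 22 = -58)
a(O, -392) - y(35 - 1*91, -995) = -58 - (35 - 1*91) = -58 - (35 - 91) = -58 - 1*(-56) = -58 + 56 = -2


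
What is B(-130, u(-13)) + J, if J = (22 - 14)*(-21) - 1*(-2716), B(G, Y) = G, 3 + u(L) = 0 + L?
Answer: 2418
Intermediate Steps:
u(L) = -3 + L (u(L) = -3 + (0 + L) = -3 + L)
J = 2548 (J = 8*(-21) + 2716 = -168 + 2716 = 2548)
B(-130, u(-13)) + J = -130 + 2548 = 2418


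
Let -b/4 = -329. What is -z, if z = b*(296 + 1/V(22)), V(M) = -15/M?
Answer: -5814088/15 ≈ -3.8761e+5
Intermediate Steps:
b = 1316 (b = -4*(-329) = 1316)
z = 5814088/15 (z = 1316*(296 + 1/(-15/22)) = 1316*(296 - 22/15) = 1316*(4418/15) = 5814088/15 ≈ 3.8761e+5)
-z = -1*5814088/15 = -5814088/15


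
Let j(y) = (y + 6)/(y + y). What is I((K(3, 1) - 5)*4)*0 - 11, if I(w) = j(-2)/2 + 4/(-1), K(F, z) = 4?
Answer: -11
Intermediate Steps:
j(y) = (6 + y)/(2*y) (j(y) = (6 + y)/((2*y)) = (6 + y)*(1/(2*y)) = (6 + y)/(2*y))
I(w) = -9/2 (I(w) = ((½)*(6 - 2)/(-2))/2 + 4/(-1) = ((½)*(-½)*4)*(½) + 4*(-1) = -1*½ - 4 = -½ - 4 = -9/2)
I((K(3, 1) - 5)*4)*0 - 11 = -9/2*0 - 11 = 0 - 11 = -11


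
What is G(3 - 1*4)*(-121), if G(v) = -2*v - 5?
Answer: 363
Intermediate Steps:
G(v) = -5 - 2*v
G(3 - 1*4)*(-121) = (-5 - 2*(3 - 1*4))*(-121) = (-5 - 2*(3 - 4))*(-121) = (-5 - 2*(-1))*(-121) = (-5 + 2)*(-121) = -3*(-121) = 363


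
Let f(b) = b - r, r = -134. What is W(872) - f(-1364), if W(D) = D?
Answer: 2102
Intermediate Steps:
f(b) = 134 + b (f(b) = b - 1*(-134) = b + 134 = 134 + b)
W(872) - f(-1364) = 872 - (134 - 1364) = 872 - 1*(-1230) = 872 + 1230 = 2102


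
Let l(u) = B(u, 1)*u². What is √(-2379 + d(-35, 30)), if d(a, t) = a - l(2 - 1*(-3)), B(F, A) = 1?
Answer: 3*I*√271 ≈ 49.386*I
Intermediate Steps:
l(u) = u² (l(u) = 1*u² = u²)
d(a, t) = -25 + a (d(a, t) = a - (2 - 1*(-3))² = a - (2 + 3)² = a - 1*5² = a - 1*25 = a - 25 = -25 + a)
√(-2379 + d(-35, 30)) = √(-2379 + (-25 - 35)) = √(-2379 - 60) = √(-2439) = 3*I*√271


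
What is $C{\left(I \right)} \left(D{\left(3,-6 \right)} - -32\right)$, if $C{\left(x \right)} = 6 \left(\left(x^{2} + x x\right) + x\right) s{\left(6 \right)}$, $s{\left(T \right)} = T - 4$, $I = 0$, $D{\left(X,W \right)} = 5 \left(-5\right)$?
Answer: $0$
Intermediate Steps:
$D{\left(X,W \right)} = -25$
$s{\left(T \right)} = -4 + T$
$C{\left(x \right)} = 12 x + 24 x^{2}$ ($C{\left(x \right)} = 6 \left(\left(x^{2} + x x\right) + x\right) \left(-4 + 6\right) = 6 \left(\left(x^{2} + x^{2}\right) + x\right) 2 = 6 \left(2 x^{2} + x\right) 2 = 6 \left(x + 2 x^{2}\right) 2 = \left(6 x + 12 x^{2}\right) 2 = 12 x + 24 x^{2}$)
$C{\left(I \right)} \left(D{\left(3,-6 \right)} - -32\right) = 12 \cdot 0 \left(1 + 2 \cdot 0\right) \left(-25 - -32\right) = 12 \cdot 0 \left(1 + 0\right) \left(-25 + 32\right) = 12 \cdot 0 \cdot 1 \cdot 7 = 0 \cdot 7 = 0$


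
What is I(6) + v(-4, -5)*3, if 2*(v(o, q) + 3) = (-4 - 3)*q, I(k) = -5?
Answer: 77/2 ≈ 38.500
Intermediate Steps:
v(o, q) = -3 - 7*q/2 (v(o, q) = -3 + ((-4 - 3)*q)/2 = -3 + (-7*q)/2 = -3 - 7*q/2)
I(6) + v(-4, -5)*3 = -5 + (-3 - 7/2*(-5))*3 = -5 + (-3 + 35/2)*3 = -5 + (29/2)*3 = -5 + 87/2 = 77/2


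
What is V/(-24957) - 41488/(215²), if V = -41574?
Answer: 295447378/384545775 ≈ 0.76830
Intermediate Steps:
V/(-24957) - 41488/(215²) = -41574/(-24957) - 41488/(215²) = -41574*(-1/24957) - 41488/46225 = 13858/8319 - 41488*1/46225 = 13858/8319 - 41488/46225 = 295447378/384545775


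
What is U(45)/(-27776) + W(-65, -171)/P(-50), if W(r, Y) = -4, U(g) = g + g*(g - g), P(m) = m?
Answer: 54427/694400 ≈ 0.078380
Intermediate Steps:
U(g) = g (U(g) = g + g*0 = g + 0 = g)
U(45)/(-27776) + W(-65, -171)/P(-50) = 45/(-27776) - 4/(-50) = 45*(-1/27776) - 4*(-1/50) = -45/27776 + 2/25 = 54427/694400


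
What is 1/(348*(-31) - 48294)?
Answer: -1/59082 ≈ -1.6926e-5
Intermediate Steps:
1/(348*(-31) - 48294) = 1/(-10788 - 48294) = 1/(-59082) = -1/59082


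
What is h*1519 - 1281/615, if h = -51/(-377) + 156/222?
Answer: 3633939932/2859545 ≈ 1270.8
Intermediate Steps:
h = 11689/13949 (h = -51*(-1/377) + 156*(1/222) = 51/377 + 26/37 = 11689/13949 ≈ 0.83798)
h*1519 - 1281/615 = (11689/13949)*1519 - 1281/615 = 17755591/13949 - 1281*1/615 = 17755591/13949 - 427/205 = 3633939932/2859545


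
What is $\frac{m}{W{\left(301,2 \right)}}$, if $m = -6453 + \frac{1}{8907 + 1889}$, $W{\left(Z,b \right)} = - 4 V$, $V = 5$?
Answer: $\frac{69666587}{215920} \approx 322.65$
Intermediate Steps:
$W{\left(Z,b \right)} = -20$ ($W{\left(Z,b \right)} = \left(-4\right) 5 = -20$)
$m = - \frac{69666587}{10796}$ ($m = -6453 + \frac{1}{10796} = - \frac{69666587}{10796} \approx -6453.0$)
$\frac{m}{W{\left(301,2 \right)}} = - \frac{69666587}{10796 \left(-20\right)} = \left(- \frac{69666587}{10796}\right) \left(- \frac{1}{20}\right) = \frac{69666587}{215920}$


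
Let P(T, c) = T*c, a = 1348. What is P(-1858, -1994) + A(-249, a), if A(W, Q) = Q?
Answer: 3706200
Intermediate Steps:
P(-1858, -1994) + A(-249, a) = -1858*(-1994) + 1348 = 3704852 + 1348 = 3706200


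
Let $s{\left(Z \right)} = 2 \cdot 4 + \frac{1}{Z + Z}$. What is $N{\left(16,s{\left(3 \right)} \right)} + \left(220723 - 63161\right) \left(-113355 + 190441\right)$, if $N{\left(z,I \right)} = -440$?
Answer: $12145823892$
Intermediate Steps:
$s{\left(Z \right)} = 8 + \frac{1}{2 Z}$
$N{\left(16,s{\left(3 \right)} \right)} + \left(220723 - 63161\right) \left(-113355 + 190441\right) = -440 + \left(220723 - 63161\right) \left(-113355 + 190441\right) = -440 + 157562 \cdot 77086 = -440 + 12145824332 = 12145823892$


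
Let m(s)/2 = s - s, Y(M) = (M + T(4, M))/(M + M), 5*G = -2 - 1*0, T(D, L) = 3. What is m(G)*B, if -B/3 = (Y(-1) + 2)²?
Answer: 0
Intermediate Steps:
G = -⅖ (G = (-2 - 1*0)/5 = (-2 + 0)/5 = (⅕)*(-2) = -⅖ ≈ -0.40000)
Y(M) = (3 + M)/(2*M) (Y(M) = (M + 3)/(M + M) = (3 + M)/((2*M)) = (3 + M)*(1/(2*M)) = (3 + M)/(2*M))
B = -3 (B = -3*((½)*(3 - 1)/(-1) + 2)² = -3*((½)*(-1)*2 + 2)² = -3*(-1 + 2)² = -3*1² = -3*1 = -3)
m(s) = 0 (m(s) = 2*(s - s) = 2*0 = 0)
m(G)*B = 0*(-3) = 0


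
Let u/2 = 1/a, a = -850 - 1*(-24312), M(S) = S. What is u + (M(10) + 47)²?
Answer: 38114020/11731 ≈ 3249.0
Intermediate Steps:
a = 23462 (a = -850 + 24312 = 23462)
u = 1/11731 (u = 2/23462 = 2*(1/23462) = 1/11731 ≈ 8.5244e-5)
u + (M(10) + 47)² = 1/11731 + (10 + 47)² = 1/11731 + 57² = 1/11731 + 3249 = 38114020/11731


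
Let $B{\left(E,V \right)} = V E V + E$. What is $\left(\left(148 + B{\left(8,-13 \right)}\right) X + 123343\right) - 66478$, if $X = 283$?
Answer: $483629$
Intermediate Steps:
$B{\left(E,V \right)} = E + E V^{2}$ ($B{\left(E,V \right)} = E V V + E = E V^{2} + E = E + E V^{2}$)
$\left(\left(148 + B{\left(8,-13 \right)}\right) X + 123343\right) - 66478 = \left(\left(148 + 8 \left(1 + \left(-13\right)^{2}\right)\right) 283 + 123343\right) - 66478 = \left(\left(148 + 8 \left(1 + 169\right)\right) 283 + 123343\right) - 66478 = \left(\left(148 + 8 \cdot 170\right) 283 + 123343\right) - 66478 = \left(\left(148 + 1360\right) 283 + 123343\right) - 66478 = \left(1508 \cdot 283 + 123343\right) - 66478 = \left(426764 + 123343\right) - 66478 = 550107 - 66478 = 483629$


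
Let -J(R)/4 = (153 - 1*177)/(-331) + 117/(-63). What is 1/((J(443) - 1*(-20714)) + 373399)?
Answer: 2317/913176361 ≈ 2.5373e-6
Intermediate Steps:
J(R) = 16540/2317 (J(R) = -4*((153 - 1*177)/(-331) + 117/(-63)) = -4*((153 - 177)*(-1/331) + 117*(-1/63)) = -4*(-24*(-1/331) - 13/7) = -4*(24/331 - 13/7) = -4*(-4135/2317) = 16540/2317)
1/((J(443) - 1*(-20714)) + 373399) = 1/((16540/2317 - 1*(-20714)) + 373399) = 1/((16540/2317 + 20714) + 373399) = 1/(48010878/2317 + 373399) = 1/(913176361/2317) = 2317/913176361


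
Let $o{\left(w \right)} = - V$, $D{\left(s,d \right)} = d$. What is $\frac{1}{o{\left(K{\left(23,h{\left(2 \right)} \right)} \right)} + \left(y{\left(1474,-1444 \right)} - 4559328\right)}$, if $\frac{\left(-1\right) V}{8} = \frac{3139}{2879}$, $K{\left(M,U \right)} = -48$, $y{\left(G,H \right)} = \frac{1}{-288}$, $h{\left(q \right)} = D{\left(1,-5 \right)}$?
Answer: $- \frac{829152}{3780368700479} \approx -2.1933 \cdot 10^{-7}$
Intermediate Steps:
$h{\left(q \right)} = -5$
$y{\left(G,H \right)} = - \frac{1}{288}$
$V = - \frac{25112}{2879}$ ($V = - 8 \cdot \frac{3139}{2879} = - 8 \cdot 3139 \cdot \frac{1}{2879} = \left(-8\right) \frac{3139}{2879} = - \frac{25112}{2879} \approx -8.7225$)
$o{\left(w \right)} = \frac{25112}{2879}$ ($o{\left(w \right)} = \left(-1\right) \left(- \frac{25112}{2879}\right) = \frac{25112}{2879}$)
$\frac{1}{o{\left(K{\left(23,h{\left(2 \right)} \right)} \right)} + \left(y{\left(1474,-1444 \right)} - 4559328\right)} = \frac{1}{\frac{25112}{2879} - \frac{1313086465}{288}} = \frac{1}{- \frac{3780368700479}{829152}} = - \frac{829152}{3780368700479}$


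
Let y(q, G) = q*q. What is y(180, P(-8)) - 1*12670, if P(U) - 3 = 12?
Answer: 19730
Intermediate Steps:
P(U) = 15 (P(U) = 3 + 12 = 15)
y(q, G) = q²
y(180, P(-8)) - 1*12670 = 180² - 1*12670 = 32400 - 12670 = 19730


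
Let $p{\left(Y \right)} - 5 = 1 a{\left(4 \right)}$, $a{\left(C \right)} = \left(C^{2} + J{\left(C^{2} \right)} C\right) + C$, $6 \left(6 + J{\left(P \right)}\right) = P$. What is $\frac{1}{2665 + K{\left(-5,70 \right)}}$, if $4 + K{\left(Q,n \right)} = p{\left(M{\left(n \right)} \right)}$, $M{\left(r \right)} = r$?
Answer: $\frac{3}{8018} \approx 0.00037416$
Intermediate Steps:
$J{\left(P \right)} = -6 + \frac{P}{6}$
$a{\left(C \right)} = C + C^{2} + C \left(-6 + \frac{C^{2}}{6}\right)$ ($a{\left(C \right)} = \left(C^{2} + \left(-6 + \frac{C^{2}}{6}\right) C\right) + C = \left(C^{2} + C \left(-6 + \frac{C^{2}}{6}\right)\right) + C = C + C^{2} + C \left(-6 + \frac{C^{2}}{6}\right)$)
$p{\left(Y \right)} = \frac{35}{3}$ ($p{\left(Y \right)} = 5 + 1 \cdot \frac{1}{6} \cdot 4 \left(-30 + 4^{2} + 6 \cdot 4\right) = 5 + 1 \cdot \frac{1}{6} \cdot 4 \left(-30 + 16 + 24\right) = 5 + 1 \cdot \frac{1}{6} \cdot 4 \cdot 10 = 5 + 1 \cdot \frac{20}{3} = 5 + \frac{20}{3} = \frac{35}{3}$)
$K{\left(Q,n \right)} = \frac{23}{3}$ ($K{\left(Q,n \right)} = -4 + \frac{35}{3} = \frac{23}{3}$)
$\frac{1}{2665 + K{\left(-5,70 \right)}} = \frac{1}{2665 + \frac{23}{3}} = \frac{1}{\frac{8018}{3}} = \frac{3}{8018}$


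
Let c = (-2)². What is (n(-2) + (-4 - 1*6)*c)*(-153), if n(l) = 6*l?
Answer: 7956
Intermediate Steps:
c = 4
(n(-2) + (-4 - 1*6)*c)*(-153) = (6*(-2) + (-4 - 1*6)*4)*(-153) = (-12 + (-4 - 6)*4)*(-153) = (-12 - 10*4)*(-153) = (-12 - 40)*(-153) = -52*(-153) = 7956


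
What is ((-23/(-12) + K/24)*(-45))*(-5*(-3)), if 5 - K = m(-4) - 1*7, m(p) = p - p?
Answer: -6525/4 ≈ -1631.3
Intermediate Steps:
m(p) = 0
K = 12 (K = 5 - (0 - 1*7) = 5 - (0 - 7) = 5 - 1*(-7) = 5 + 7 = 12)
((-23/(-12) + K/24)*(-45))*(-5*(-3)) = ((-23/(-12) + 12/24)*(-45))*(-5*(-3)) = ((-23*(-1/12) + 12*(1/24))*(-45))*15 = ((23/12 + ½)*(-45))*15 = ((29/12)*(-45))*15 = -435/4*15 = -6525/4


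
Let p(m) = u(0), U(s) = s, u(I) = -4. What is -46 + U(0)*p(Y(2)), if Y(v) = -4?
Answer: -46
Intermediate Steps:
p(m) = -4
-46 + U(0)*p(Y(2)) = -46 + 0*(-4) = -46 + 0 = -46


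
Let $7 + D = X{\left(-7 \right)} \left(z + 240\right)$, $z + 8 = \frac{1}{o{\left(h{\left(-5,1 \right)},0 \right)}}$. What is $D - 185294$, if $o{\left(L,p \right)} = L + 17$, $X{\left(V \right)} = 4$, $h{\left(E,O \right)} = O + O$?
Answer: $- \frac{3503083}{19} \approx -1.8437 \cdot 10^{5}$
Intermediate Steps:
$h{\left(E,O \right)} = 2 O$
$o{\left(L,p \right)} = 17 + L$
$z = - \frac{151}{19}$ ($z = -8 + \frac{1}{17 + 2 \cdot 1} = -8 + \frac{1}{17 + 2} = -8 + \frac{1}{19} = - \frac{151}{19} \approx -7.9474$)
$D = \frac{17503}{19}$ ($D = -7 + 4 \left(- \frac{151}{19} + 240\right) = -7 + 4 \cdot \frac{4409}{19} = -7 + \frac{17636}{19} = \frac{17503}{19} \approx 921.21$)
$D - 185294 = \frac{17503}{19} - 185294 = - \frac{3503083}{19}$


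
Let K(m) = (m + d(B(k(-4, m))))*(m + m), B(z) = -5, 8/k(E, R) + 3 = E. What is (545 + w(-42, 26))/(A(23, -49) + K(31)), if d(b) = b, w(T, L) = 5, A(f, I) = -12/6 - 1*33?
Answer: 550/1577 ≈ 0.34876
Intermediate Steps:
k(E, R) = 8/(-3 + E)
A(f, I) = -35 (A(f, I) = -12*⅙ - 33 = -2 - 33 = -35)
K(m) = 2*m*(-5 + m) (K(m) = (m - 5)*(m + m) = (-5 + m)*(2*m) = 2*m*(-5 + m))
(545 + w(-42, 26))/(A(23, -49) + K(31)) = (545 + 5)/(-35 + 2*31*(-5 + 31)) = 550/(-35 + 2*31*26) = 550/(-35 + 1612) = 550/1577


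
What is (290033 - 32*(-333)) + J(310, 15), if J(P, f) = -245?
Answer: 300444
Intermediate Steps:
(290033 - 32*(-333)) + J(310, 15) = (290033 - 32*(-333)) - 245 = (290033 + 10656) - 245 = 300689 - 245 = 300444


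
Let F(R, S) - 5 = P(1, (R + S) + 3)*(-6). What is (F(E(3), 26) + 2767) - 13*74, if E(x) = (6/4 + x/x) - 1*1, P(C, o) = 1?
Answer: 1804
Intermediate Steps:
E(x) = 3/2 (E(x) = (6*(1/4) + 1) - 1 = (3/2 + 1) - 1 = 5/2 - 1 = 3/2)
F(R, S) = -1 (F(R, S) = 5 + 1*(-6) = 5 - 6 = -1)
(F(E(3), 26) + 2767) - 13*74 = (-1 + 2767) - 13*74 = 2766 - 962 = 1804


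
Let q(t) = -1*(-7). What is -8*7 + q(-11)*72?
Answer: 448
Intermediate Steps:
q(t) = 7
-8*7 + q(-11)*72 = -8*7 + 7*72 = -56 + 504 = 448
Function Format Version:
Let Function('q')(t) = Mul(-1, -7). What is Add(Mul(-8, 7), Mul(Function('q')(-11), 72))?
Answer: 448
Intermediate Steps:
Function('q')(t) = 7
Add(Mul(-8, 7), Mul(Function('q')(-11), 72)) = Add(Mul(-8, 7), Mul(7, 72)) = Add(-56, 504) = 448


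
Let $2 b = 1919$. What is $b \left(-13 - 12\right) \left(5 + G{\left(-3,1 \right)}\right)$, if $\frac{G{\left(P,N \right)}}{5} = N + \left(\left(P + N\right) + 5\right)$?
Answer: $- \frac{1199375}{2} \approx -5.9969 \cdot 10^{5}$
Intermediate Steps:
$b = \frac{1919}{2}$ ($b = \frac{1}{2} \cdot 1919 = \frac{1919}{2} \approx 959.5$)
$G{\left(P,N \right)} = 25 + 5 P + 10 N$ ($G{\left(P,N \right)} = 5 \left(N + \left(\left(P + N\right) + 5\right)\right) = 5 \left(N + \left(\left(N + P\right) + 5\right)\right) = 5 \left(N + \left(5 + N + P\right)\right) = 5 \left(5 + P + 2 N\right) = 25 + 5 P + 10 N$)
$b \left(-13 - 12\right) \left(5 + G{\left(-3,1 \right)}\right) = \frac{1919 \left(-13 - 12\right) \left(5 + \left(25 + 5 \left(-3\right) + 10 \cdot 1\right)\right)}{2} = \frac{1919 \left(- 25 \left(5 + \left(25 - 15 + 10\right)\right)\right)}{2} = \frac{1919 \left(- 25 \left(5 + 20\right)\right)}{2} = \frac{1919 \left(\left(-25\right) 25\right)}{2} = \frac{1919}{2} \left(-625\right) = - \frac{1199375}{2}$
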